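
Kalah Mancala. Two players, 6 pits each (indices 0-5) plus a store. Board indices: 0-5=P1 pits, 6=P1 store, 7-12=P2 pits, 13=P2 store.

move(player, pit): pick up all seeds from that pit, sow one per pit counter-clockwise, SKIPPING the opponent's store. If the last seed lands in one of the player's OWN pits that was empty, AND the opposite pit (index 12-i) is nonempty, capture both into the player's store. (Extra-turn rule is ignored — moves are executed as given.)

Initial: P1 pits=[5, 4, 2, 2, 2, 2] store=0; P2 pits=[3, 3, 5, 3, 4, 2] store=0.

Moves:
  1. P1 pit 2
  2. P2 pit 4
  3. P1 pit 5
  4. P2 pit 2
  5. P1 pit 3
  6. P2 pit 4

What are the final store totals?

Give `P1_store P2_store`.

Answer: 2 2

Derivation:
Move 1: P1 pit2 -> P1=[5,4,0,3,3,2](0) P2=[3,3,5,3,4,2](0)
Move 2: P2 pit4 -> P1=[6,5,0,3,3,2](0) P2=[3,3,5,3,0,3](1)
Move 3: P1 pit5 -> P1=[6,5,0,3,3,0](1) P2=[4,3,5,3,0,3](1)
Move 4: P2 pit2 -> P1=[7,5,0,3,3,0](1) P2=[4,3,0,4,1,4](2)
Move 5: P1 pit3 -> P1=[7,5,0,0,4,1](2) P2=[4,3,0,4,1,4](2)
Move 6: P2 pit4 -> P1=[7,5,0,0,4,1](2) P2=[4,3,0,4,0,5](2)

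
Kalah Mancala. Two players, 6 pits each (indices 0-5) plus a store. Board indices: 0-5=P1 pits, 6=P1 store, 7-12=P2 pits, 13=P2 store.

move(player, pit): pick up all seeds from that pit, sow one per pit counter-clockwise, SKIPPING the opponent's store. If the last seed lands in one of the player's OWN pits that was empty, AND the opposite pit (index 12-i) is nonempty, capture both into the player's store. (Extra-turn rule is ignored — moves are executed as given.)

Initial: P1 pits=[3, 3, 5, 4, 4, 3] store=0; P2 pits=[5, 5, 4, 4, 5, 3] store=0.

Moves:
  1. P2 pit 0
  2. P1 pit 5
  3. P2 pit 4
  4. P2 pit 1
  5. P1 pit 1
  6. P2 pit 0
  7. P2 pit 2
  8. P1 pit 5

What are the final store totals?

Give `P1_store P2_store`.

Move 1: P2 pit0 -> P1=[3,3,5,4,4,3](0) P2=[0,6,5,5,6,4](0)
Move 2: P1 pit5 -> P1=[3,3,5,4,4,0](1) P2=[1,7,5,5,6,4](0)
Move 3: P2 pit4 -> P1=[4,4,6,5,4,0](1) P2=[1,7,5,5,0,5](1)
Move 4: P2 pit1 -> P1=[5,5,6,5,4,0](1) P2=[1,0,6,6,1,6](2)
Move 5: P1 pit1 -> P1=[5,0,7,6,5,1](2) P2=[1,0,6,6,1,6](2)
Move 6: P2 pit0 -> P1=[5,0,7,6,0,1](2) P2=[0,0,6,6,1,6](8)
Move 7: P2 pit2 -> P1=[6,1,7,6,0,1](2) P2=[0,0,0,7,2,7](9)
Move 8: P1 pit5 -> P1=[6,1,7,6,0,0](3) P2=[0,0,0,7,2,7](9)

Answer: 3 9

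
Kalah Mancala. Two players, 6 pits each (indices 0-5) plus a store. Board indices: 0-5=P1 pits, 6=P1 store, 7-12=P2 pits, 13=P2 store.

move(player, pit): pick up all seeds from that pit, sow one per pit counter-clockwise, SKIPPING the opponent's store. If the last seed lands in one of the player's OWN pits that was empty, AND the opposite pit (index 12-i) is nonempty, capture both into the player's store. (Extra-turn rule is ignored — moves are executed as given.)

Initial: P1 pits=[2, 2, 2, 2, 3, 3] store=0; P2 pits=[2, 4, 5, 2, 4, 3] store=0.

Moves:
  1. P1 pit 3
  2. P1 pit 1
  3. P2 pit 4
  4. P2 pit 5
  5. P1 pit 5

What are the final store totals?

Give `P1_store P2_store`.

Move 1: P1 pit3 -> P1=[2,2,2,0,4,4](0) P2=[2,4,5,2,4,3](0)
Move 2: P1 pit1 -> P1=[2,0,3,0,4,4](6) P2=[2,4,0,2,4,3](0)
Move 3: P2 pit4 -> P1=[3,1,3,0,4,4](6) P2=[2,4,0,2,0,4](1)
Move 4: P2 pit5 -> P1=[4,2,4,0,4,4](6) P2=[2,4,0,2,0,0](2)
Move 5: P1 pit5 -> P1=[4,2,4,0,4,0](7) P2=[3,5,1,2,0,0](2)

Answer: 7 2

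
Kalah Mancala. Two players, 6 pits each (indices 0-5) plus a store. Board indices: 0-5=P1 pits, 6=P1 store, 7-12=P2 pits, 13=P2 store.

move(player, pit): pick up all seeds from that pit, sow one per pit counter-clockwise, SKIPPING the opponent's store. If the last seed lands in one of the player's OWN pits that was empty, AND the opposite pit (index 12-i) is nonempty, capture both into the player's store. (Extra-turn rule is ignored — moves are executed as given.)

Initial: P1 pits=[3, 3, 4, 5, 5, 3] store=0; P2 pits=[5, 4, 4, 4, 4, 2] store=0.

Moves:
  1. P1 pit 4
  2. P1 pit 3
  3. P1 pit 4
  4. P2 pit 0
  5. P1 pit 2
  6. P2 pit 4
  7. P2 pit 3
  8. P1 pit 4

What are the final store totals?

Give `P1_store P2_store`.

Move 1: P1 pit4 -> P1=[3,3,4,5,0,4](1) P2=[6,5,5,4,4,2](0)
Move 2: P1 pit3 -> P1=[3,3,4,0,1,5](2) P2=[7,6,5,4,4,2](0)
Move 3: P1 pit4 -> P1=[3,3,4,0,0,6](2) P2=[7,6,5,4,4,2](0)
Move 4: P2 pit0 -> P1=[4,3,4,0,0,6](2) P2=[0,7,6,5,5,3](1)
Move 5: P1 pit2 -> P1=[4,3,0,1,1,7](3) P2=[0,7,6,5,5,3](1)
Move 6: P2 pit4 -> P1=[5,4,1,1,1,7](3) P2=[0,7,6,5,0,4](2)
Move 7: P2 pit3 -> P1=[6,5,1,1,1,7](3) P2=[0,7,6,0,1,5](3)
Move 8: P1 pit4 -> P1=[6,5,1,1,0,8](3) P2=[0,7,6,0,1,5](3)

Answer: 3 3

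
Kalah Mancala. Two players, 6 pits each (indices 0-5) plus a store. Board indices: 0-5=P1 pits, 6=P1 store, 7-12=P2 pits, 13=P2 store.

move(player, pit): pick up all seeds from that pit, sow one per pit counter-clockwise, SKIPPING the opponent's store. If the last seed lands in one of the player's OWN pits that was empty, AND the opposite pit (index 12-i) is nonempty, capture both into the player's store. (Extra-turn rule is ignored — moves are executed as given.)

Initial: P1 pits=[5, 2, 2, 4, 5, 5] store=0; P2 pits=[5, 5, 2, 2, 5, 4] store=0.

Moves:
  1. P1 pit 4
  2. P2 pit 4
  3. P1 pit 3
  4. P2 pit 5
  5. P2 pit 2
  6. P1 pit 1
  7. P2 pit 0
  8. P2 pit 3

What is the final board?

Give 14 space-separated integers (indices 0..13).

Answer: 2 0 5 2 2 8 2 0 7 1 0 3 2 12

Derivation:
Move 1: P1 pit4 -> P1=[5,2,2,4,0,6](1) P2=[6,6,3,2,5,4](0)
Move 2: P2 pit4 -> P1=[6,3,3,4,0,6](1) P2=[6,6,3,2,0,5](1)
Move 3: P1 pit3 -> P1=[6,3,3,0,1,7](2) P2=[7,6,3,2,0,5](1)
Move 4: P2 pit5 -> P1=[7,4,4,1,1,7](2) P2=[7,6,3,2,0,0](2)
Move 5: P2 pit2 -> P1=[0,4,4,1,1,7](2) P2=[7,6,0,3,1,0](10)
Move 6: P1 pit1 -> P1=[0,0,5,2,2,8](2) P2=[7,6,0,3,1,0](10)
Move 7: P2 pit0 -> P1=[1,0,5,2,2,8](2) P2=[0,7,1,4,2,1](11)
Move 8: P2 pit3 -> P1=[2,0,5,2,2,8](2) P2=[0,7,1,0,3,2](12)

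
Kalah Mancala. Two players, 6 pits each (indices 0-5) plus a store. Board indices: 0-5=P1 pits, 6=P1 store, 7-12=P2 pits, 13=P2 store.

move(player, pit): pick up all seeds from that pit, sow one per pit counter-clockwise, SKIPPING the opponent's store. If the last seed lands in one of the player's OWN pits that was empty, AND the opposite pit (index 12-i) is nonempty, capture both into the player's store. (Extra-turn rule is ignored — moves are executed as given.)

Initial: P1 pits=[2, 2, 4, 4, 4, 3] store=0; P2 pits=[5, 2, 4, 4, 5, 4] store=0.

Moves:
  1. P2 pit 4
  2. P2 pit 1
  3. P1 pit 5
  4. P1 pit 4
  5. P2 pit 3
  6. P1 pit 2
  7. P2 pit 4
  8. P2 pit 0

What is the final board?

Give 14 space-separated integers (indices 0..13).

Answer: 5 5 0 5 1 2 3 0 3 6 1 1 8 3

Derivation:
Move 1: P2 pit4 -> P1=[3,3,5,4,4,3](0) P2=[5,2,4,4,0,5](1)
Move 2: P2 pit1 -> P1=[3,3,5,4,4,3](0) P2=[5,0,5,5,0,5](1)
Move 3: P1 pit5 -> P1=[3,3,5,4,4,0](1) P2=[6,1,5,5,0,5](1)
Move 4: P1 pit4 -> P1=[3,3,5,4,0,1](2) P2=[7,2,5,5,0,5](1)
Move 5: P2 pit3 -> P1=[4,4,5,4,0,1](2) P2=[7,2,5,0,1,6](2)
Move 6: P1 pit2 -> P1=[4,4,0,5,1,2](3) P2=[8,2,5,0,1,6](2)
Move 7: P2 pit4 -> P1=[4,4,0,5,1,2](3) P2=[8,2,5,0,0,7](2)
Move 8: P2 pit0 -> P1=[5,5,0,5,1,2](3) P2=[0,3,6,1,1,8](3)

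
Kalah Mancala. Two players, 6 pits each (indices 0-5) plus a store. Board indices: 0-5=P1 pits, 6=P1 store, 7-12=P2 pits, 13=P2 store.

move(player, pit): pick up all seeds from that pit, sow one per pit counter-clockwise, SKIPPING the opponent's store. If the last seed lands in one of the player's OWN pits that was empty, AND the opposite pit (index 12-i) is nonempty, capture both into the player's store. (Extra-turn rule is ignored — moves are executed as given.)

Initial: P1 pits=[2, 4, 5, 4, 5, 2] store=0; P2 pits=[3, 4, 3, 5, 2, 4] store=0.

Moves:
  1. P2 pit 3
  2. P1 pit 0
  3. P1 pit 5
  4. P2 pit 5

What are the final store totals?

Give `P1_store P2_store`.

Move 1: P2 pit3 -> P1=[3,5,5,4,5,2](0) P2=[3,4,3,0,3,5](1)
Move 2: P1 pit0 -> P1=[0,6,6,5,5,2](0) P2=[3,4,3,0,3,5](1)
Move 3: P1 pit5 -> P1=[0,6,6,5,5,0](1) P2=[4,4,3,0,3,5](1)
Move 4: P2 pit5 -> P1=[1,7,7,6,5,0](1) P2=[4,4,3,0,3,0](2)

Answer: 1 2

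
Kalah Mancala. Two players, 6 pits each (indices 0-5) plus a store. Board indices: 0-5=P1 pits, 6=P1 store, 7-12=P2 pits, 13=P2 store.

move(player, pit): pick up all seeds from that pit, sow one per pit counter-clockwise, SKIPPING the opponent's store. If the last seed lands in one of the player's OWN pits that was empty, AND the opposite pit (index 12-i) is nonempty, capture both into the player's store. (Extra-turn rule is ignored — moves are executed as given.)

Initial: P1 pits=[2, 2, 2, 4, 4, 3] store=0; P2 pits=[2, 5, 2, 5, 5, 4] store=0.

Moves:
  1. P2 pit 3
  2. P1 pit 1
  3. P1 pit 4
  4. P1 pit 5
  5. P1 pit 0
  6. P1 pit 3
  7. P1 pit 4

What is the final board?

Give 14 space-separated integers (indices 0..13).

Move 1: P2 pit3 -> P1=[3,3,2,4,4,3](0) P2=[2,5,2,0,6,5](1)
Move 2: P1 pit1 -> P1=[3,0,3,5,5,3](0) P2=[2,5,2,0,6,5](1)
Move 3: P1 pit4 -> P1=[3,0,3,5,0,4](1) P2=[3,6,3,0,6,5](1)
Move 4: P1 pit5 -> P1=[3,0,3,5,0,0](2) P2=[4,7,4,0,6,5](1)
Move 5: P1 pit0 -> P1=[0,1,4,6,0,0](2) P2=[4,7,4,0,6,5](1)
Move 6: P1 pit3 -> P1=[0,1,4,0,1,1](3) P2=[5,8,5,0,6,5](1)
Move 7: P1 pit4 -> P1=[0,1,4,0,0,2](3) P2=[5,8,5,0,6,5](1)

Answer: 0 1 4 0 0 2 3 5 8 5 0 6 5 1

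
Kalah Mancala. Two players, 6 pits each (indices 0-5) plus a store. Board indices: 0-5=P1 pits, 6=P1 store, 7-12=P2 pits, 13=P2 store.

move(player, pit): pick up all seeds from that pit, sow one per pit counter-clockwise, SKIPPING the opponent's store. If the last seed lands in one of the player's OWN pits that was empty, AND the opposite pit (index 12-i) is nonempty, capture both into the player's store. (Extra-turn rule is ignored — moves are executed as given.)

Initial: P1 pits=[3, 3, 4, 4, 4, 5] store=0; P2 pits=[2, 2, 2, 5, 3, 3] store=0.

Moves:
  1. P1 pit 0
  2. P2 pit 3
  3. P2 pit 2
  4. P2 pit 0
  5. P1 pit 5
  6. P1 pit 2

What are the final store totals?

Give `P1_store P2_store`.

Move 1: P1 pit0 -> P1=[0,4,5,5,4,5](0) P2=[2,2,2,5,3,3](0)
Move 2: P2 pit3 -> P1=[1,5,5,5,4,5](0) P2=[2,2,2,0,4,4](1)
Move 3: P2 pit2 -> P1=[1,5,5,5,4,5](0) P2=[2,2,0,1,5,4](1)
Move 4: P2 pit0 -> P1=[1,5,5,0,4,5](0) P2=[0,3,0,1,5,4](7)
Move 5: P1 pit5 -> P1=[1,5,5,0,4,0](1) P2=[1,4,1,2,5,4](7)
Move 6: P1 pit2 -> P1=[1,5,0,1,5,1](2) P2=[2,4,1,2,5,4](7)

Answer: 2 7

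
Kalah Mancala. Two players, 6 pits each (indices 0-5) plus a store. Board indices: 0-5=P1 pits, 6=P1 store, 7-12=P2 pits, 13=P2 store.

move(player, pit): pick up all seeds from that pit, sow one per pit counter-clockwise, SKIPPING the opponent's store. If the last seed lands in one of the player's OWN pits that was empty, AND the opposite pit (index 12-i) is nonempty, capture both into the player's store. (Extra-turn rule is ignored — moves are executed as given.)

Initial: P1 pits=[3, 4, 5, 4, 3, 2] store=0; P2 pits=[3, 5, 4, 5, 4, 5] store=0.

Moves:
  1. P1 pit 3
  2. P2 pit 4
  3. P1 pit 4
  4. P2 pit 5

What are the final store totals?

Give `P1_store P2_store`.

Move 1: P1 pit3 -> P1=[3,4,5,0,4,3](1) P2=[4,5,4,5,4,5](0)
Move 2: P2 pit4 -> P1=[4,5,5,0,4,3](1) P2=[4,5,4,5,0,6](1)
Move 3: P1 pit4 -> P1=[4,5,5,0,0,4](2) P2=[5,6,4,5,0,6](1)
Move 4: P2 pit5 -> P1=[5,6,6,1,1,4](2) P2=[5,6,4,5,0,0](2)

Answer: 2 2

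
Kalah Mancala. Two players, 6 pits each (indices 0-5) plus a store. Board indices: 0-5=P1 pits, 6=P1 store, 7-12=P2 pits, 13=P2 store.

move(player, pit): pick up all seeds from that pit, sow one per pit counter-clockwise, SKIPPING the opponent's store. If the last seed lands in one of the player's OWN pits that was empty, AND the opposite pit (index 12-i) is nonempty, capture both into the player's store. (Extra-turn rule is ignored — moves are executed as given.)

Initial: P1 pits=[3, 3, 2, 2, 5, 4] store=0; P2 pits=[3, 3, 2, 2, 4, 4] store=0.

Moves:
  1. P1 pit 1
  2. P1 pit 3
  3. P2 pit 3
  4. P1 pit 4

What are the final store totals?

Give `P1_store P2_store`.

Move 1: P1 pit1 -> P1=[3,0,3,3,6,4](0) P2=[3,3,2,2,4,4](0)
Move 2: P1 pit3 -> P1=[3,0,3,0,7,5](1) P2=[3,3,2,2,4,4](0)
Move 3: P2 pit3 -> P1=[3,0,3,0,7,5](1) P2=[3,3,2,0,5,5](0)
Move 4: P1 pit4 -> P1=[3,0,3,0,0,6](2) P2=[4,4,3,1,6,5](0)

Answer: 2 0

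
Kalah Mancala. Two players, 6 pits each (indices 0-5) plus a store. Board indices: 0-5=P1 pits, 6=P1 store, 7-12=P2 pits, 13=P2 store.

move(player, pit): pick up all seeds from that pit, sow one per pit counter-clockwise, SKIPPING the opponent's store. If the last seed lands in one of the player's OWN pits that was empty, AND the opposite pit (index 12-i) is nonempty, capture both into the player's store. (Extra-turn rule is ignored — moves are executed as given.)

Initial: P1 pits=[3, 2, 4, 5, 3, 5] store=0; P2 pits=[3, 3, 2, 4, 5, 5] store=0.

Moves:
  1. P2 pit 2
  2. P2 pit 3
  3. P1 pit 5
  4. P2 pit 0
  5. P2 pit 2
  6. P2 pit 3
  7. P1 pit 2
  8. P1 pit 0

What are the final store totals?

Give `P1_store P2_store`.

Move 1: P2 pit2 -> P1=[3,2,4,5,3,5](0) P2=[3,3,0,5,6,5](0)
Move 2: P2 pit3 -> P1=[4,3,4,5,3,5](0) P2=[3,3,0,0,7,6](1)
Move 3: P1 pit5 -> P1=[4,3,4,5,3,0](1) P2=[4,4,1,1,7,6](1)
Move 4: P2 pit0 -> P1=[4,3,4,5,3,0](1) P2=[0,5,2,2,8,6](1)
Move 5: P2 pit2 -> P1=[4,3,4,5,3,0](1) P2=[0,5,0,3,9,6](1)
Move 6: P2 pit3 -> P1=[4,3,4,5,3,0](1) P2=[0,5,0,0,10,7](2)
Move 7: P1 pit2 -> P1=[4,3,0,6,4,1](2) P2=[0,5,0,0,10,7](2)
Move 8: P1 pit0 -> P1=[0,4,1,7,5,1](2) P2=[0,5,0,0,10,7](2)

Answer: 2 2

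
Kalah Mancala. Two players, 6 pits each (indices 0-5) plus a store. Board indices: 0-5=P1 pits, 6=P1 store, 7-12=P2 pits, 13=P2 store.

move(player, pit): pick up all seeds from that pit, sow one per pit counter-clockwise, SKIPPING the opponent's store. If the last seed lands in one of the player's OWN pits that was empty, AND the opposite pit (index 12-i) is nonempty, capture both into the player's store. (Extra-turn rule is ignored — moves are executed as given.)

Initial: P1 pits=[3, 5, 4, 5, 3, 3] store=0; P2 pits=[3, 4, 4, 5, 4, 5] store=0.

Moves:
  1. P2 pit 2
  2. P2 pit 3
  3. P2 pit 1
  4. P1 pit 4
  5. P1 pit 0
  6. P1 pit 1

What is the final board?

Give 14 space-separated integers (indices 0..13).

Answer: 0 0 7 7 2 5 2 5 1 1 1 7 8 2

Derivation:
Move 1: P2 pit2 -> P1=[3,5,4,5,3,3](0) P2=[3,4,0,6,5,6](1)
Move 2: P2 pit3 -> P1=[4,6,5,5,3,3](0) P2=[3,4,0,0,6,7](2)
Move 3: P2 pit1 -> P1=[4,6,5,5,3,3](0) P2=[3,0,1,1,7,8](2)
Move 4: P1 pit4 -> P1=[4,6,5,5,0,4](1) P2=[4,0,1,1,7,8](2)
Move 5: P1 pit0 -> P1=[0,7,6,6,1,4](1) P2=[4,0,1,1,7,8](2)
Move 6: P1 pit1 -> P1=[0,0,7,7,2,5](2) P2=[5,1,1,1,7,8](2)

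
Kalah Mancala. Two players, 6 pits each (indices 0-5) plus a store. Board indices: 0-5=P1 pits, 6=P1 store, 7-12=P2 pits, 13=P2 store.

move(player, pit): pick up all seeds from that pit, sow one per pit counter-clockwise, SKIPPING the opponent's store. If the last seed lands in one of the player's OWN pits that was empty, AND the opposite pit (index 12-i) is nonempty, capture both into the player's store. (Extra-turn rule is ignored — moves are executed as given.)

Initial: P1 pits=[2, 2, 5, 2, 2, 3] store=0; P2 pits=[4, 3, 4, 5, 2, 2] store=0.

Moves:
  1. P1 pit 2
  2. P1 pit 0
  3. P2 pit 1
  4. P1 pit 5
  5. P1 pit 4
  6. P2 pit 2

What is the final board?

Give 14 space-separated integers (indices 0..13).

Move 1: P1 pit2 -> P1=[2,2,0,3,3,4](1) P2=[5,3,4,5,2,2](0)
Move 2: P1 pit0 -> P1=[0,3,0,3,3,4](7) P2=[5,3,4,0,2,2](0)
Move 3: P2 pit1 -> P1=[0,3,0,3,3,4](7) P2=[5,0,5,1,3,2](0)
Move 4: P1 pit5 -> P1=[0,3,0,3,3,0](8) P2=[6,1,6,1,3,2](0)
Move 5: P1 pit4 -> P1=[0,3,0,3,0,1](9) P2=[7,1,6,1,3,2](0)
Move 6: P2 pit2 -> P1=[1,4,0,3,0,1](9) P2=[7,1,0,2,4,3](1)

Answer: 1 4 0 3 0 1 9 7 1 0 2 4 3 1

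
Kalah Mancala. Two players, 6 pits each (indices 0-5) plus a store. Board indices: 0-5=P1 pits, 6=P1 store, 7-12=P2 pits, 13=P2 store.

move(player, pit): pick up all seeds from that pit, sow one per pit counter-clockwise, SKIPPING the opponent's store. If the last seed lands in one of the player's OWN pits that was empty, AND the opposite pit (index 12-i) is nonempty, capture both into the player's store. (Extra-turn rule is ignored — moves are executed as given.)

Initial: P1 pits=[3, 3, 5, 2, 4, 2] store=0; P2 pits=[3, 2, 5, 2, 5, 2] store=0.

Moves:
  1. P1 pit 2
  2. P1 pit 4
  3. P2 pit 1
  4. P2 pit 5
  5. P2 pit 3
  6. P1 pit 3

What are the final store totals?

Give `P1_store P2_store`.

Move 1: P1 pit2 -> P1=[3,3,0,3,5,3](1) P2=[4,2,5,2,5,2](0)
Move 2: P1 pit4 -> P1=[3,3,0,3,0,4](2) P2=[5,3,6,2,5,2](0)
Move 3: P2 pit1 -> P1=[3,3,0,3,0,4](2) P2=[5,0,7,3,6,2](0)
Move 4: P2 pit5 -> P1=[4,3,0,3,0,4](2) P2=[5,0,7,3,6,0](1)
Move 5: P2 pit3 -> P1=[4,3,0,3,0,4](2) P2=[5,0,7,0,7,1](2)
Move 6: P1 pit3 -> P1=[4,3,0,0,1,5](3) P2=[5,0,7,0,7,1](2)

Answer: 3 2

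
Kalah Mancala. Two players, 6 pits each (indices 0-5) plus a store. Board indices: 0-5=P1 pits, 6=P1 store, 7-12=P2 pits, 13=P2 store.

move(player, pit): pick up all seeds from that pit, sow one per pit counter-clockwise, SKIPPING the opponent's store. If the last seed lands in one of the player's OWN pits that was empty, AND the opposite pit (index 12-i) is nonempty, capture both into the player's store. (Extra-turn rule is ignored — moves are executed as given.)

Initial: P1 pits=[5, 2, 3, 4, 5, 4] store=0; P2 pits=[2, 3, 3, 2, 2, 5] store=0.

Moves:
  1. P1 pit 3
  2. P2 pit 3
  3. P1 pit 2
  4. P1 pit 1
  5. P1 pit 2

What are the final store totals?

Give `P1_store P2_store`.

Move 1: P1 pit3 -> P1=[5,2,3,0,6,5](1) P2=[3,3,3,2,2,5](0)
Move 2: P2 pit3 -> P1=[5,2,3,0,6,5](1) P2=[3,3,3,0,3,6](0)
Move 3: P1 pit2 -> P1=[5,2,0,1,7,6](1) P2=[3,3,3,0,3,6](0)
Move 4: P1 pit1 -> P1=[5,0,1,2,7,6](1) P2=[3,3,3,0,3,6](0)
Move 5: P1 pit2 -> P1=[5,0,0,3,7,6](1) P2=[3,3,3,0,3,6](0)

Answer: 1 0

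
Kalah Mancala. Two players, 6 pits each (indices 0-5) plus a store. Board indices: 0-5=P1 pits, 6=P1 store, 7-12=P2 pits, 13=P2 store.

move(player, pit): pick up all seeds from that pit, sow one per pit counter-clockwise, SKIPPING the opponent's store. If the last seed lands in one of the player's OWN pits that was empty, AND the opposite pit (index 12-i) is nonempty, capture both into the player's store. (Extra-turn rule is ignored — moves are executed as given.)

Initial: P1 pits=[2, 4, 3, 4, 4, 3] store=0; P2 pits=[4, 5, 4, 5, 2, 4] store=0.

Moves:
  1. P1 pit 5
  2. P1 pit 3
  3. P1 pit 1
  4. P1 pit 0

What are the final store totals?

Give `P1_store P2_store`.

Answer: 2 0

Derivation:
Move 1: P1 pit5 -> P1=[2,4,3,4,4,0](1) P2=[5,6,4,5,2,4](0)
Move 2: P1 pit3 -> P1=[2,4,3,0,5,1](2) P2=[6,6,4,5,2,4](0)
Move 3: P1 pit1 -> P1=[2,0,4,1,6,2](2) P2=[6,6,4,5,2,4](0)
Move 4: P1 pit0 -> P1=[0,1,5,1,6,2](2) P2=[6,6,4,5,2,4](0)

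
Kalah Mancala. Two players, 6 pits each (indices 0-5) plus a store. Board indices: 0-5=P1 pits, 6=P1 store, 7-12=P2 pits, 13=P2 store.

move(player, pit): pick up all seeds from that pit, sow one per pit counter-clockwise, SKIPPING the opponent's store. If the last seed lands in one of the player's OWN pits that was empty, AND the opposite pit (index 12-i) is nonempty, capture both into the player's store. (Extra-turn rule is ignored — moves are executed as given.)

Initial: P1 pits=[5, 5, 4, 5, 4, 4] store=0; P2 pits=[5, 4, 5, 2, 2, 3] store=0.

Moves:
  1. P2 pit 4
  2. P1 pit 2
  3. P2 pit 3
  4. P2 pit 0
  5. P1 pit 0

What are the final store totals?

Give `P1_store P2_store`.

Answer: 1 1

Derivation:
Move 1: P2 pit4 -> P1=[5,5,4,5,4,4](0) P2=[5,4,5,2,0,4](1)
Move 2: P1 pit2 -> P1=[5,5,0,6,5,5](1) P2=[5,4,5,2,0,4](1)
Move 3: P2 pit3 -> P1=[5,5,0,6,5,5](1) P2=[5,4,5,0,1,5](1)
Move 4: P2 pit0 -> P1=[5,5,0,6,5,5](1) P2=[0,5,6,1,2,6](1)
Move 5: P1 pit0 -> P1=[0,6,1,7,6,6](1) P2=[0,5,6,1,2,6](1)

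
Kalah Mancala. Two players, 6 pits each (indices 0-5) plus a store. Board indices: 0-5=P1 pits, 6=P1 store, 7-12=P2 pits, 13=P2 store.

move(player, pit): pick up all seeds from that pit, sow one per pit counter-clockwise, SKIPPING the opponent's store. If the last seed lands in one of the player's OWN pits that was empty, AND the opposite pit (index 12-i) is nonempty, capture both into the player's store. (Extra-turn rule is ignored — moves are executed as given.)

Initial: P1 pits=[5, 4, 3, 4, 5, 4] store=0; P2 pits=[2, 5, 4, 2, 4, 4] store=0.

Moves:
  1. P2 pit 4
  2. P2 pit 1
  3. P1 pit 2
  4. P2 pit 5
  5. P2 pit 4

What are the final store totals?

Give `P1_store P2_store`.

Answer: 0 11

Derivation:
Move 1: P2 pit4 -> P1=[6,5,3,4,5,4](0) P2=[2,5,4,2,0,5](1)
Move 2: P2 pit1 -> P1=[6,5,3,4,5,4](0) P2=[2,0,5,3,1,6](2)
Move 3: P1 pit2 -> P1=[6,5,0,5,6,5](0) P2=[2,0,5,3,1,6](2)
Move 4: P2 pit5 -> P1=[7,6,1,6,7,5](0) P2=[2,0,5,3,1,0](3)
Move 5: P2 pit4 -> P1=[0,6,1,6,7,5](0) P2=[2,0,5,3,0,0](11)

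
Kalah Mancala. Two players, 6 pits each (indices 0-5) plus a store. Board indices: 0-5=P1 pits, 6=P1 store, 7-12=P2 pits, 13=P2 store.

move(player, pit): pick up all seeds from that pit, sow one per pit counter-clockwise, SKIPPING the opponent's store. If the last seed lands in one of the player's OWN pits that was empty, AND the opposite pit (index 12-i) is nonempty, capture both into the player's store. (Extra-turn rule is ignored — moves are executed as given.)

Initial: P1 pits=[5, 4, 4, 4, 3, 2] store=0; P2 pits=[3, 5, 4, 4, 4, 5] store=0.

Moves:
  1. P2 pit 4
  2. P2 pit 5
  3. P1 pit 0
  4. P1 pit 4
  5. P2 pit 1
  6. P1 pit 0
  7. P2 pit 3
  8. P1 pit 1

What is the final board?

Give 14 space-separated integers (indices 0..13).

Answer: 1 0 7 7 1 5 3 6 1 7 1 2 2 4

Derivation:
Move 1: P2 pit4 -> P1=[6,5,4,4,3,2](0) P2=[3,5,4,4,0,6](1)
Move 2: P2 pit5 -> P1=[7,6,5,5,4,2](0) P2=[3,5,4,4,0,0](2)
Move 3: P1 pit0 -> P1=[0,7,6,6,5,3](1) P2=[4,5,4,4,0,0](2)
Move 4: P1 pit4 -> P1=[0,7,6,6,0,4](2) P2=[5,6,5,4,0,0](2)
Move 5: P2 pit1 -> P1=[1,7,6,6,0,4](2) P2=[5,0,6,5,1,1](3)
Move 6: P1 pit0 -> P1=[0,8,6,6,0,4](2) P2=[5,0,6,5,1,1](3)
Move 7: P2 pit3 -> P1=[1,9,6,6,0,4](2) P2=[5,0,6,0,2,2](4)
Move 8: P1 pit1 -> P1=[1,0,7,7,1,5](3) P2=[6,1,7,1,2,2](4)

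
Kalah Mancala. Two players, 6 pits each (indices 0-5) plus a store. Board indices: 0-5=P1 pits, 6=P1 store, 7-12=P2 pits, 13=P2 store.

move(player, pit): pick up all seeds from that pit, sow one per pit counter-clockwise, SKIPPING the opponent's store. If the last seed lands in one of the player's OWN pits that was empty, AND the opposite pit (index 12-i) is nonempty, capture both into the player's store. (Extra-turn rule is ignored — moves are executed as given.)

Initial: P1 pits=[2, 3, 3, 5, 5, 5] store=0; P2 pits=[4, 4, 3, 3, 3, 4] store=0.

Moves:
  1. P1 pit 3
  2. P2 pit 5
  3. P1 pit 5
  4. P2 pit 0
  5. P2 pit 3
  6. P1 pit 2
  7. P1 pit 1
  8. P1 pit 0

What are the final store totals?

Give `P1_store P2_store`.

Move 1: P1 pit3 -> P1=[2,3,3,0,6,6](1) P2=[5,5,3,3,3,4](0)
Move 2: P2 pit5 -> P1=[3,4,4,0,6,6](1) P2=[5,5,3,3,3,0](1)
Move 3: P1 pit5 -> P1=[3,4,4,0,6,0](2) P2=[6,6,4,4,4,0](1)
Move 4: P2 pit0 -> P1=[3,4,4,0,6,0](2) P2=[0,7,5,5,5,1](2)
Move 5: P2 pit3 -> P1=[4,5,4,0,6,0](2) P2=[0,7,5,0,6,2](3)
Move 6: P1 pit2 -> P1=[4,5,0,1,7,1](3) P2=[0,7,5,0,6,2](3)
Move 7: P1 pit1 -> P1=[4,0,1,2,8,2](4) P2=[0,7,5,0,6,2](3)
Move 8: P1 pit0 -> P1=[0,1,2,3,9,2](4) P2=[0,7,5,0,6,2](3)

Answer: 4 3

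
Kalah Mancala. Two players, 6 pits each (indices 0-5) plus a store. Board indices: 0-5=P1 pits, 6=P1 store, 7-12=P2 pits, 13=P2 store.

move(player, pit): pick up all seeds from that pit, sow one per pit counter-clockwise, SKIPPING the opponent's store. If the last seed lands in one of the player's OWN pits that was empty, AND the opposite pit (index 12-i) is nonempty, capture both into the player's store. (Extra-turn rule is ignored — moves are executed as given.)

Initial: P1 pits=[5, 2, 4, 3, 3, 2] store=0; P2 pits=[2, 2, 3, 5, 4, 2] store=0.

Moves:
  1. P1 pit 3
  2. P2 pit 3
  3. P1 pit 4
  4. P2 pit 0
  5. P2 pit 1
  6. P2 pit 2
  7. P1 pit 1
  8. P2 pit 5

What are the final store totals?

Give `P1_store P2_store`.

Move 1: P1 pit3 -> P1=[5,2,4,0,4,3](1) P2=[2,2,3,5,4,2](0)
Move 2: P2 pit3 -> P1=[6,3,4,0,4,3](1) P2=[2,2,3,0,5,3](1)
Move 3: P1 pit4 -> P1=[6,3,4,0,0,4](2) P2=[3,3,3,0,5,3](1)
Move 4: P2 pit0 -> P1=[6,3,0,0,0,4](2) P2=[0,4,4,0,5,3](6)
Move 5: P2 pit1 -> P1=[6,3,0,0,0,4](2) P2=[0,0,5,1,6,4](6)
Move 6: P2 pit2 -> P1=[7,3,0,0,0,4](2) P2=[0,0,0,2,7,5](7)
Move 7: P1 pit1 -> P1=[7,0,1,1,1,4](2) P2=[0,0,0,2,7,5](7)
Move 8: P2 pit5 -> P1=[8,1,2,2,1,4](2) P2=[0,0,0,2,7,0](8)

Answer: 2 8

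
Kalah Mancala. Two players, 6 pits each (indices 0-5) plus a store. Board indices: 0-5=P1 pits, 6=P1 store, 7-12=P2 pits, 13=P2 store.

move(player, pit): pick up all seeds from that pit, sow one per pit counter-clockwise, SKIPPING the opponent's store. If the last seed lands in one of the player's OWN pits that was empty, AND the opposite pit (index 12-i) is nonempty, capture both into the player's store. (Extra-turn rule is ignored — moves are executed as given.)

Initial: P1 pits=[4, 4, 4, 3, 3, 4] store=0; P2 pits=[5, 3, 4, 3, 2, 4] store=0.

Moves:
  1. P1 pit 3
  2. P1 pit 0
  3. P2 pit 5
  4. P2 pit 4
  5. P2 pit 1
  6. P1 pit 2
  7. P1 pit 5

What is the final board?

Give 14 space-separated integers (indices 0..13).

Answer: 1 0 0 2 6 0 3 7 2 6 5 1 1 9

Derivation:
Move 1: P1 pit3 -> P1=[4,4,4,0,4,5](1) P2=[5,3,4,3,2,4](0)
Move 2: P1 pit0 -> P1=[0,5,5,1,5,5](1) P2=[5,3,4,3,2,4](0)
Move 3: P2 pit5 -> P1=[1,6,6,1,5,5](1) P2=[5,3,4,3,2,0](1)
Move 4: P2 pit4 -> P1=[1,6,6,1,5,5](1) P2=[5,3,4,3,0,1](2)
Move 5: P2 pit1 -> P1=[1,0,6,1,5,5](1) P2=[5,0,5,4,0,1](9)
Move 6: P1 pit2 -> P1=[1,0,0,2,6,6](2) P2=[6,1,5,4,0,1](9)
Move 7: P1 pit5 -> P1=[1,0,0,2,6,0](3) P2=[7,2,6,5,1,1](9)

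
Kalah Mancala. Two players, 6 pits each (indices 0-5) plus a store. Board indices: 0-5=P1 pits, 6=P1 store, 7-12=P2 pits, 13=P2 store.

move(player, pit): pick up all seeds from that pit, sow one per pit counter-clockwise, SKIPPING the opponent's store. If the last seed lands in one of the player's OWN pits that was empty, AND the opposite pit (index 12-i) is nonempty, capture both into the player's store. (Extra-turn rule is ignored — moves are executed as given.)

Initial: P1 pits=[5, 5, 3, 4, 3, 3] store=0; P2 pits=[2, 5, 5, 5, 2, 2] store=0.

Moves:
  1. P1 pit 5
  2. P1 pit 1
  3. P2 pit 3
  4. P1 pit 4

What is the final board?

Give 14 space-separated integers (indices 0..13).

Move 1: P1 pit5 -> P1=[5,5,3,4,3,0](1) P2=[3,6,5,5,2,2](0)
Move 2: P1 pit1 -> P1=[5,0,4,5,4,1](2) P2=[3,6,5,5,2,2](0)
Move 3: P2 pit3 -> P1=[6,1,4,5,4,1](2) P2=[3,6,5,0,3,3](1)
Move 4: P1 pit4 -> P1=[6,1,4,5,0,2](3) P2=[4,7,5,0,3,3](1)

Answer: 6 1 4 5 0 2 3 4 7 5 0 3 3 1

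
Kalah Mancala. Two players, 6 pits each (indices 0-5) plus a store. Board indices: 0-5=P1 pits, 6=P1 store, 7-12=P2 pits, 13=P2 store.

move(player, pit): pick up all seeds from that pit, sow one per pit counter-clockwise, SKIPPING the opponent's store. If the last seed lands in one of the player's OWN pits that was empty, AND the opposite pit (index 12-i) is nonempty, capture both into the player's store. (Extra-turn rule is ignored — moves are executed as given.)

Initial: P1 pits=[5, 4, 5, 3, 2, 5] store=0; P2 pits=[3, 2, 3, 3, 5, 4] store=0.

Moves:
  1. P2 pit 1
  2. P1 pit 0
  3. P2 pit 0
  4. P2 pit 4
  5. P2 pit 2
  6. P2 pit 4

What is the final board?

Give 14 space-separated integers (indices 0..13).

Move 1: P2 pit1 -> P1=[5,4,5,3,2,5](0) P2=[3,0,4,4,5,4](0)
Move 2: P1 pit0 -> P1=[0,5,6,4,3,6](0) P2=[3,0,4,4,5,4](0)
Move 3: P2 pit0 -> P1=[0,5,6,4,3,6](0) P2=[0,1,5,5,5,4](0)
Move 4: P2 pit4 -> P1=[1,6,7,4,3,6](0) P2=[0,1,5,5,0,5](1)
Move 5: P2 pit2 -> P1=[2,6,7,4,3,6](0) P2=[0,1,0,6,1,6](2)
Move 6: P2 pit4 -> P1=[2,6,7,4,3,6](0) P2=[0,1,0,6,0,7](2)

Answer: 2 6 7 4 3 6 0 0 1 0 6 0 7 2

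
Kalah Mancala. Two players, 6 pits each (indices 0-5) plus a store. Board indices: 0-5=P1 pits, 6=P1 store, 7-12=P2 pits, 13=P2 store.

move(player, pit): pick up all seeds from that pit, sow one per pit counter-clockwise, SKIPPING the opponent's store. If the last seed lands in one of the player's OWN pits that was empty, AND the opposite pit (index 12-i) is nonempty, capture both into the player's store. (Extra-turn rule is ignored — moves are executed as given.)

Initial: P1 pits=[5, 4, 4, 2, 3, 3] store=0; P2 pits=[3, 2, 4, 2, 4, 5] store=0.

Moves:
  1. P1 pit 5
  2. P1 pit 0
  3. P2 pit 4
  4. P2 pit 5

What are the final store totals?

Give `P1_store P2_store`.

Move 1: P1 pit5 -> P1=[5,4,4,2,3,0](1) P2=[4,3,4,2,4,5](0)
Move 2: P1 pit0 -> P1=[0,5,5,3,4,0](6) P2=[0,3,4,2,4,5](0)
Move 3: P2 pit4 -> P1=[1,6,5,3,4,0](6) P2=[0,3,4,2,0,6](1)
Move 4: P2 pit5 -> P1=[2,7,6,4,5,0](6) P2=[0,3,4,2,0,0](2)

Answer: 6 2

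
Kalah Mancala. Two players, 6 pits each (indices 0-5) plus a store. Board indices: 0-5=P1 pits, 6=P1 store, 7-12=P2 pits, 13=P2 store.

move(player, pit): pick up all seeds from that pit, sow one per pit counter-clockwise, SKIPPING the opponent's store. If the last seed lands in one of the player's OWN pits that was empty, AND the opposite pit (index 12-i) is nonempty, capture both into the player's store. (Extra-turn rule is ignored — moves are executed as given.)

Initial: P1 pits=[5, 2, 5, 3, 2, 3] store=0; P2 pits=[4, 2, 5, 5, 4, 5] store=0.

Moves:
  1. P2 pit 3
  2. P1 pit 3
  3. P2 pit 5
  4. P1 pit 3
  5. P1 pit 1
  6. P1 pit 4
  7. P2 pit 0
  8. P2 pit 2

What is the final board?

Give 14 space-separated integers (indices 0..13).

Answer: 1 1 8 1 0 6 2 0 4 0 3 7 1 11

Derivation:
Move 1: P2 pit3 -> P1=[6,3,5,3,2,3](0) P2=[4,2,5,0,5,6](1)
Move 2: P1 pit3 -> P1=[6,3,5,0,3,4](1) P2=[4,2,5,0,5,6](1)
Move 3: P2 pit5 -> P1=[7,4,6,1,4,4](1) P2=[4,2,5,0,5,0](2)
Move 4: P1 pit3 -> P1=[7,4,6,0,5,4](1) P2=[4,2,5,0,5,0](2)
Move 5: P1 pit1 -> P1=[7,0,7,1,6,5](1) P2=[4,2,5,0,5,0](2)
Move 6: P1 pit4 -> P1=[7,0,7,1,0,6](2) P2=[5,3,6,1,5,0](2)
Move 7: P2 pit0 -> P1=[0,0,7,1,0,6](2) P2=[0,4,7,2,6,0](10)
Move 8: P2 pit2 -> P1=[1,1,8,1,0,6](2) P2=[0,4,0,3,7,1](11)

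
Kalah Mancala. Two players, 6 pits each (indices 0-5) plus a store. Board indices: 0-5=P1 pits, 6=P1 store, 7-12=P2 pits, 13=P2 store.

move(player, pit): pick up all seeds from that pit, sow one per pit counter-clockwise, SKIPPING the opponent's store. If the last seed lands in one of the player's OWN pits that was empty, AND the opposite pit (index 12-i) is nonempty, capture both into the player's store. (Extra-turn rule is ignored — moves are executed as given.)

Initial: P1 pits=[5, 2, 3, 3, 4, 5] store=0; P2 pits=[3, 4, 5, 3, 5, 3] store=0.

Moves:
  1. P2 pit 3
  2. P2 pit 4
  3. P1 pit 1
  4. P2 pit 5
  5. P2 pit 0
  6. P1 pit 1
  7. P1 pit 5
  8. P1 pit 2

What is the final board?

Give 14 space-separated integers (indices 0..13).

Answer: 7 0 0 7 5 0 1 1 6 7 1 0 0 10

Derivation:
Move 1: P2 pit3 -> P1=[5,2,3,3,4,5](0) P2=[3,4,5,0,6,4](1)
Move 2: P2 pit4 -> P1=[6,3,4,4,4,5](0) P2=[3,4,5,0,0,5](2)
Move 3: P1 pit1 -> P1=[6,0,5,5,5,5](0) P2=[3,4,5,0,0,5](2)
Move 4: P2 pit5 -> P1=[7,1,6,6,5,5](0) P2=[3,4,5,0,0,0](3)
Move 5: P2 pit0 -> P1=[7,1,0,6,5,5](0) P2=[0,5,6,0,0,0](10)
Move 6: P1 pit1 -> P1=[7,0,1,6,5,5](0) P2=[0,5,6,0,0,0](10)
Move 7: P1 pit5 -> P1=[7,0,1,6,5,0](1) P2=[1,6,7,1,0,0](10)
Move 8: P1 pit2 -> P1=[7,0,0,7,5,0](1) P2=[1,6,7,1,0,0](10)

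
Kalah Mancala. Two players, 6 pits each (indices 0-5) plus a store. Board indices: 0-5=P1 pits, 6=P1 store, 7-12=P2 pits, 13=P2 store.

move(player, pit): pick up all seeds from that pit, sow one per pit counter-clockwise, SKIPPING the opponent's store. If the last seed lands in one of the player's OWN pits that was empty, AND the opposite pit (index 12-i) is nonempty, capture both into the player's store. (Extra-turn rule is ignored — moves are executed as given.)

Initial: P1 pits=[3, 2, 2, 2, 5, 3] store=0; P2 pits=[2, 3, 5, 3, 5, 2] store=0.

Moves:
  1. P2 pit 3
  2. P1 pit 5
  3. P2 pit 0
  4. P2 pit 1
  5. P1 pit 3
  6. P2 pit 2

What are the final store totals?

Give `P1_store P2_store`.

Move 1: P2 pit3 -> P1=[3,2,2,2,5,3](0) P2=[2,3,5,0,6,3](1)
Move 2: P1 pit5 -> P1=[3,2,2,2,5,0](1) P2=[3,4,5,0,6,3](1)
Move 3: P2 pit0 -> P1=[3,2,0,2,5,0](1) P2=[0,5,6,0,6,3](4)
Move 4: P2 pit1 -> P1=[3,2,0,2,5,0](1) P2=[0,0,7,1,7,4](5)
Move 5: P1 pit3 -> P1=[3,2,0,0,6,1](1) P2=[0,0,7,1,7,4](5)
Move 6: P2 pit2 -> P1=[4,3,1,0,6,1](1) P2=[0,0,0,2,8,5](6)

Answer: 1 6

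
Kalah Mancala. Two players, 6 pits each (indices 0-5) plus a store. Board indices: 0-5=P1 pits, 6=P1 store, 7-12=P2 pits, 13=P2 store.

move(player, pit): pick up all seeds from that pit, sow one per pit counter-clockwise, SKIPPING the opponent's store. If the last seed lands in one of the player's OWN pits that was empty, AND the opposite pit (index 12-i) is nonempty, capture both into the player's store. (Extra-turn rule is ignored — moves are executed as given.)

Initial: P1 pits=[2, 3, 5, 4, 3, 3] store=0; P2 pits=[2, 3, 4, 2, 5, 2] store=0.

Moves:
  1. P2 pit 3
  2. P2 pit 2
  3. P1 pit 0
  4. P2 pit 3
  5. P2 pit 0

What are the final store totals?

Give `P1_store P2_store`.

Answer: 0 6

Derivation:
Move 1: P2 pit3 -> P1=[2,3,5,4,3,3](0) P2=[2,3,4,0,6,3](0)
Move 2: P2 pit2 -> P1=[2,3,5,4,3,3](0) P2=[2,3,0,1,7,4](1)
Move 3: P1 pit0 -> P1=[0,4,6,4,3,3](0) P2=[2,3,0,1,7,4](1)
Move 4: P2 pit3 -> P1=[0,4,6,4,3,3](0) P2=[2,3,0,0,8,4](1)
Move 5: P2 pit0 -> P1=[0,4,6,0,3,3](0) P2=[0,4,0,0,8,4](6)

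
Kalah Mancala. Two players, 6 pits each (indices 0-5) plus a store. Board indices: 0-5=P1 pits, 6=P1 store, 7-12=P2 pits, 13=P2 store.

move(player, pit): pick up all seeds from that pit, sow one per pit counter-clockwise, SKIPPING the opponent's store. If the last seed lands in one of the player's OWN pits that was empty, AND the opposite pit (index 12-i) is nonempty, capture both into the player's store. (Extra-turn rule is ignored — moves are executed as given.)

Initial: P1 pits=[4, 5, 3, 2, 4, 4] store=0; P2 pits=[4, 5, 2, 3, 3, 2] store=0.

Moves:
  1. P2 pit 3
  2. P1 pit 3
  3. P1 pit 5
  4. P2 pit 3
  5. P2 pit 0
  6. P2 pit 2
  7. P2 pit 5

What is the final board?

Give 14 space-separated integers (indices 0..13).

Answer: 5 6 4 1 5 0 1 0 7 0 2 7 0 3

Derivation:
Move 1: P2 pit3 -> P1=[4,5,3,2,4,4](0) P2=[4,5,2,0,4,3](1)
Move 2: P1 pit3 -> P1=[4,5,3,0,5,5](0) P2=[4,5,2,0,4,3](1)
Move 3: P1 pit5 -> P1=[4,5,3,0,5,0](1) P2=[5,6,3,1,4,3](1)
Move 4: P2 pit3 -> P1=[4,5,3,0,5,0](1) P2=[5,6,3,0,5,3](1)
Move 5: P2 pit0 -> P1=[4,5,3,0,5,0](1) P2=[0,7,4,1,6,4](1)
Move 6: P2 pit2 -> P1=[4,5,3,0,5,0](1) P2=[0,7,0,2,7,5](2)
Move 7: P2 pit5 -> P1=[5,6,4,1,5,0](1) P2=[0,7,0,2,7,0](3)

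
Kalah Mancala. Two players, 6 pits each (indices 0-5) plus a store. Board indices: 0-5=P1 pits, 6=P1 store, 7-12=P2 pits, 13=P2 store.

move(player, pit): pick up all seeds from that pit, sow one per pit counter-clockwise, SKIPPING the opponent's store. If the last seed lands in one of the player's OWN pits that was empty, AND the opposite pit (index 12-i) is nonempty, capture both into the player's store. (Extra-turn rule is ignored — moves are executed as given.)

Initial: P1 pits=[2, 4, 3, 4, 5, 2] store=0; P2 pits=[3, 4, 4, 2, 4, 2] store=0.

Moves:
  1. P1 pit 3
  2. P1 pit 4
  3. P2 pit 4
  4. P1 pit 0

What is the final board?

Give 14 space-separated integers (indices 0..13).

Move 1: P1 pit3 -> P1=[2,4,3,0,6,3](1) P2=[4,4,4,2,4,2](0)
Move 2: P1 pit4 -> P1=[2,4,3,0,0,4](2) P2=[5,5,5,3,4,2](0)
Move 3: P2 pit4 -> P1=[3,5,3,0,0,4](2) P2=[5,5,5,3,0,3](1)
Move 4: P1 pit0 -> P1=[0,6,4,0,0,4](8) P2=[5,5,0,3,0,3](1)

Answer: 0 6 4 0 0 4 8 5 5 0 3 0 3 1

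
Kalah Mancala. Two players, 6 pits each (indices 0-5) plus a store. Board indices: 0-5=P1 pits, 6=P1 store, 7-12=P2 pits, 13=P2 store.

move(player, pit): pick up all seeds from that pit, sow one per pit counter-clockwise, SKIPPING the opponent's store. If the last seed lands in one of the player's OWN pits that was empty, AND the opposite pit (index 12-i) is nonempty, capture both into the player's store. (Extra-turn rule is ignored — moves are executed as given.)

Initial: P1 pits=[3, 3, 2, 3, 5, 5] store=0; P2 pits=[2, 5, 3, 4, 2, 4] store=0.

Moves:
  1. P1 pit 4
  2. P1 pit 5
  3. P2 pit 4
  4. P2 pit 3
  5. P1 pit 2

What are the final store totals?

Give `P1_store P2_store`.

Answer: 10 2

Derivation:
Move 1: P1 pit4 -> P1=[3,3,2,3,0,6](1) P2=[3,6,4,4,2,4](0)
Move 2: P1 pit5 -> P1=[3,3,2,3,0,0](2) P2=[4,7,5,5,3,4](0)
Move 3: P2 pit4 -> P1=[4,3,2,3,0,0](2) P2=[4,7,5,5,0,5](1)
Move 4: P2 pit3 -> P1=[5,4,2,3,0,0](2) P2=[4,7,5,0,1,6](2)
Move 5: P1 pit2 -> P1=[5,4,0,4,0,0](10) P2=[4,0,5,0,1,6](2)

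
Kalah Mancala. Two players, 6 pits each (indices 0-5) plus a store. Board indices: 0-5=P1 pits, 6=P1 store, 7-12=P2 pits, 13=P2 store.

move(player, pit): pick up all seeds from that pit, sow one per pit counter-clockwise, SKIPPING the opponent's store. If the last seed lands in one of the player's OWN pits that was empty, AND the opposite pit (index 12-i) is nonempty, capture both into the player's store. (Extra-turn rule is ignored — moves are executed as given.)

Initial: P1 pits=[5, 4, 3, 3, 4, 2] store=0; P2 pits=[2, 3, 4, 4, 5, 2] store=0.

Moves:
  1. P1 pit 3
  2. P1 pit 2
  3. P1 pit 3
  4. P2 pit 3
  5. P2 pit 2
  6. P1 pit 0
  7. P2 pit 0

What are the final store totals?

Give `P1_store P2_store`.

Answer: 2 4

Derivation:
Move 1: P1 pit3 -> P1=[5,4,3,0,5,3](1) P2=[2,3,4,4,5,2](0)
Move 2: P1 pit2 -> P1=[5,4,0,1,6,4](1) P2=[2,3,4,4,5,2](0)
Move 3: P1 pit3 -> P1=[5,4,0,0,7,4](1) P2=[2,3,4,4,5,2](0)
Move 4: P2 pit3 -> P1=[6,4,0,0,7,4](1) P2=[2,3,4,0,6,3](1)
Move 5: P2 pit2 -> P1=[6,4,0,0,7,4](1) P2=[2,3,0,1,7,4](2)
Move 6: P1 pit0 -> P1=[0,5,1,1,8,5](2) P2=[2,3,0,1,7,4](2)
Move 7: P2 pit0 -> P1=[0,5,1,0,8,5](2) P2=[0,4,0,1,7,4](4)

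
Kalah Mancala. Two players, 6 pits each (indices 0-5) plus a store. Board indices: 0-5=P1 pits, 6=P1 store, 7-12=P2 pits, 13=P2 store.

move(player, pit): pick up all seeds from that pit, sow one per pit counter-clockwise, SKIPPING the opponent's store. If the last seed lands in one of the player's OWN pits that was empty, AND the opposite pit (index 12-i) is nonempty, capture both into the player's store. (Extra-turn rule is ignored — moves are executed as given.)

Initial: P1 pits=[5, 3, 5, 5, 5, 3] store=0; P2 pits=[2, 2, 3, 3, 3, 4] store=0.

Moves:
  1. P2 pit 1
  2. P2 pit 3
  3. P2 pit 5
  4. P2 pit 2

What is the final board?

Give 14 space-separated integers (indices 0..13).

Answer: 7 4 6 6 5 3 0 2 0 0 1 5 1 3

Derivation:
Move 1: P2 pit1 -> P1=[5,3,5,5,5,3](0) P2=[2,0,4,4,3,4](0)
Move 2: P2 pit3 -> P1=[6,3,5,5,5,3](0) P2=[2,0,4,0,4,5](1)
Move 3: P2 pit5 -> P1=[7,4,6,6,5,3](0) P2=[2,0,4,0,4,0](2)
Move 4: P2 pit2 -> P1=[7,4,6,6,5,3](0) P2=[2,0,0,1,5,1](3)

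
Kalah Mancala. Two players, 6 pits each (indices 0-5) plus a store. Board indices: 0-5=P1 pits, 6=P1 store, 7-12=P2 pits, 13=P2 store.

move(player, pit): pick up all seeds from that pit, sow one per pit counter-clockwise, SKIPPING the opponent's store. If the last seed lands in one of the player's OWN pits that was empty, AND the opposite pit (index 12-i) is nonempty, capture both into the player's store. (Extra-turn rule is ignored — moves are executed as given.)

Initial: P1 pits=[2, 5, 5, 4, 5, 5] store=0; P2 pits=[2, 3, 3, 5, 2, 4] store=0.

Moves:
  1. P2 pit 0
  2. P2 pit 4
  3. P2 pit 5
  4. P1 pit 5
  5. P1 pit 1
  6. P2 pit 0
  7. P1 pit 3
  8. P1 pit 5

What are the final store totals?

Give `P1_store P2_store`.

Move 1: P2 pit0 -> P1=[2,5,5,4,5,5](0) P2=[0,4,4,5,2,4](0)
Move 2: P2 pit4 -> P1=[2,5,5,4,5,5](0) P2=[0,4,4,5,0,5](1)
Move 3: P2 pit5 -> P1=[3,6,6,5,5,5](0) P2=[0,4,4,5,0,0](2)
Move 4: P1 pit5 -> P1=[3,6,6,5,5,0](1) P2=[1,5,5,6,0,0](2)
Move 5: P1 pit1 -> P1=[3,0,7,6,6,1](2) P2=[2,5,5,6,0,0](2)
Move 6: P2 pit0 -> P1=[3,0,7,6,6,1](2) P2=[0,6,6,6,0,0](2)
Move 7: P1 pit3 -> P1=[3,0,7,0,7,2](3) P2=[1,7,7,6,0,0](2)
Move 8: P1 pit5 -> P1=[3,0,7,0,7,0](4) P2=[2,7,7,6,0,0](2)

Answer: 4 2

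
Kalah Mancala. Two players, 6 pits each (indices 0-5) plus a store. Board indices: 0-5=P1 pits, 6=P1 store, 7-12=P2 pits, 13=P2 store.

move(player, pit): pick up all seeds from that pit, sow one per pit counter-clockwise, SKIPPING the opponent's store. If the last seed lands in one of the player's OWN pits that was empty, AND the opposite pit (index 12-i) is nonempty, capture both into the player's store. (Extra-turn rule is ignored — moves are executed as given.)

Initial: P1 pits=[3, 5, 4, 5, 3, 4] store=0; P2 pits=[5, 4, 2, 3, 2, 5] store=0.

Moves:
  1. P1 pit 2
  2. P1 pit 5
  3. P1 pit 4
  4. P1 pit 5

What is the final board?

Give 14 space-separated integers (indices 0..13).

Answer: 3 5 0 6 0 0 4 7 6 3 4 2 5 0

Derivation:
Move 1: P1 pit2 -> P1=[3,5,0,6,4,5](1) P2=[5,4,2,3,2,5](0)
Move 2: P1 pit5 -> P1=[3,5,0,6,4,0](2) P2=[6,5,3,4,2,5](0)
Move 3: P1 pit4 -> P1=[3,5,0,6,0,1](3) P2=[7,6,3,4,2,5](0)
Move 4: P1 pit5 -> P1=[3,5,0,6,0,0](4) P2=[7,6,3,4,2,5](0)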